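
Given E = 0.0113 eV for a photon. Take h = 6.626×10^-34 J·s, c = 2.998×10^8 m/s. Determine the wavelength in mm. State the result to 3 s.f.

0.110 mm

Rearranging: λ = hc/E.
E = 0.0113 eV = 1.810×10^-21 J; h = 6.626×10^-34 J·s; c = 2.998×10^8 m/s.
λ = 1.097×10^-4 m
1.097×10^-4 m × (1 mm / 0.001000 m) = 0.1097 mm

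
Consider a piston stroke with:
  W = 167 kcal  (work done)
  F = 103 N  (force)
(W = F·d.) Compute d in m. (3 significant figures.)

Rearranging W = F·d for d: d = W/F.
W = 167 kcal = 6.987×10^5 J; F = 103 N.
d = 6784 m

6780 m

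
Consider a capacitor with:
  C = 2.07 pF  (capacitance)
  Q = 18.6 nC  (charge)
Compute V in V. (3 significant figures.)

8990 V

Solving C = Q/V for V: V = Q/C.
C = 2.07 pF = 2.070×10^-12 F; Q = 18.6 nC = 1.860×10^-8 C.
V = 8986 V  (the unit combination reduces to kg·m²/(A·s³) = V)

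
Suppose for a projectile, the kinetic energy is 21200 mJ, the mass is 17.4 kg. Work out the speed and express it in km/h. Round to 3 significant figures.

5.62 km/h

Solving KE = ½mv² for v: v = √(2·KE/m).
KE = 21200 mJ = 21.20 J; m = 17.4 kg.
v = 1.561 m/s
1.561 m/s × (1 km/h / 0.2778 m/s) = 5.620 km/h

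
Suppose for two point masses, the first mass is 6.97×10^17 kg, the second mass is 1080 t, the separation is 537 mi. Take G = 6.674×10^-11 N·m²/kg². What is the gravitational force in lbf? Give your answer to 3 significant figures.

15.1 lbf

From Newton's law of gravitation: F = Gm₁m₂/r².
m₁ = 6.97×10^17 kg; m₂ = 1080 t = 1.080×10^6 kg; r = 537 mi = 8.642×10^5 m; G = 6.674×10^-11 N·m²/kg².
F = 67.27 N
67.27 N × (1 lbf / 4.448 N) = 15.12 lbf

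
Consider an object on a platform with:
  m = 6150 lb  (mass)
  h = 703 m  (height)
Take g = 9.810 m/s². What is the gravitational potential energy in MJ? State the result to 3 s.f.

Directly: PE = mgh.
m = 6150 lb = 2790 kg; h = 703 m; g = 9.810 m/s².
PE = 1.924×10^7 J
1.924×10^7 J × (1 MJ / 1.000×10^6 J) = 19.24 MJ

19.2 MJ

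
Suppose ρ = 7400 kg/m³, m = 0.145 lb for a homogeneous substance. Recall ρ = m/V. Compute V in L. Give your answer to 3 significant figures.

Rearranging ρ = m/V for V: V = m/ρ.
ρ = 7400 kg/m³; m = 0.145 lb = 0.06577 kg.
V = 8.888×10^-6 m³
8.888×10^-6 m³ × (1 L / 0.001000 m³) = 0.008888 L

0.00889 L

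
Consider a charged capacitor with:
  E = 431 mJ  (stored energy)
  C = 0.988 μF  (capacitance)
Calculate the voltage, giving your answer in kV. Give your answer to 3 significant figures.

0.934 kV

Rearranging: V = √(2E/C).
E = 431 mJ = 0.4310 J; C = 0.988 μF = 9.880×10^-7 F.
V = 934.1 V
934.1 V × (1 kV / 1000 V) = 0.9341 kV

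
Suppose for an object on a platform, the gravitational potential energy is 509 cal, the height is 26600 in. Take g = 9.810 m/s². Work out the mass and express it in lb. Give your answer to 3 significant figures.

Solving PE = m·g·h for m: m = PE/(g·h).
PE = 509 cal = 2130 J; h = 26600 in = 675.6 m; g = 9.810 m/s².
m = 0.3213 kg
0.3213 kg × (1 lb / 0.4536 kg) = 0.7084 lb

0.708 lb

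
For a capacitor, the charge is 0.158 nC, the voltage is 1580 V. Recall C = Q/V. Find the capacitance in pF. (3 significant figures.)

0.100 pF

C is given directly by: C = Q/V.
Q = 0.158 nC = 1.580×10^-10 C; V = 1580 V.
C = 1.000×10^-13 F
1.000×10^-13 F × (1 pF / 1.000×10^-12 F) = 0.1000 pF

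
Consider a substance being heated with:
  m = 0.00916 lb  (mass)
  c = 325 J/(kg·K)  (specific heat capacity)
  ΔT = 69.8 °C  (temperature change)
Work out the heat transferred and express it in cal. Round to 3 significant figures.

Directly: Q = mcΔT.
m = 0.00916 lb = 0.004155 kg; c = 325 J/(kg·K); ΔT = 69.8 °C = 69.80 K.
Q = 94.25 J  (the unit combination reduces to kg·m²/s² = J)
94.25 J × (1 cal / 4.184 J) = 22.53 cal

22.5 cal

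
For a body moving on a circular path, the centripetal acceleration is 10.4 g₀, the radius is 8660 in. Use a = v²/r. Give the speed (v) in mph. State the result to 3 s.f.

Rearranging: v = √(a·r).
a = 10.4 g₀ = 102.0 m/s²; r = 8660 in = 220.0 m.
v = 149.8 m/s
149.8 m/s × (1 mph / 0.4470 m/s) = 335.0 mph

335 mph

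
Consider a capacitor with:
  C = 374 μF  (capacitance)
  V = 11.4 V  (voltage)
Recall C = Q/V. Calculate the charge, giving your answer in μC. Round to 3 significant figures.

4260 μC

Rearranging C = Q/V for Q: Q = CV.
C = 374 μF = 3.740×10^-4 F; V = 11.4 V.
Q = 0.004264 C
0.004264 C × (1 μC / 1.000×10^-6 C) = 4264 μC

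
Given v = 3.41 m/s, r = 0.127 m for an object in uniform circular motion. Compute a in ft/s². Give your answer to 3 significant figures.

Directly: a = v²/r.
v = 3.41 m/s; r = 0.127 m.
a = 91.56 m/s²
91.56 m/s² × (1 ft/s² / 0.3048 m/s²) = 300.4 ft/s²

300 ft/s²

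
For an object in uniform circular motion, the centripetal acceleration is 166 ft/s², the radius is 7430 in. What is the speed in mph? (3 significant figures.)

219 mph

Rearranging: v = √(a·r).
a = 166 ft/s² = 50.60 m/s²; r = 7430 in = 188.7 m.
v = 97.72 m/s
97.72 m/s × (1 mph / 0.4470 m/s) = 218.6 mph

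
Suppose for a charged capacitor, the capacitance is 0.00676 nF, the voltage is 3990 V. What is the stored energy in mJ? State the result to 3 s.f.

Directly: E = ½CV².
C = 0.00676 nF = 6.760×10^-12 F; V = 3990 V.
E = 5.381×10^-5 J
5.381×10^-5 J × (1 mJ / 0.001000 J) = 0.05381 mJ

0.0538 mJ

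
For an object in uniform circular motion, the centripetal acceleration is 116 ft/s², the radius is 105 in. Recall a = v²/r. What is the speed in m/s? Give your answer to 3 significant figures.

9.71 m/s

Rearranging a = v²/r for v: v = √(a·r).
a = 116 ft/s² = 35.36 m/s²; r = 105 in = 2.667 m.
v = 9.711 m/s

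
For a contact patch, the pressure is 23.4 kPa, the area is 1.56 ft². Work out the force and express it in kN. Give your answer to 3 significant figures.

Rearranging P = F/A for F: F = P·A.
P = 23.4 kPa = 23400 Pa; A = 1.56 ft² = 0.1449 m².
F = 3391 N
3391 N × (1 kN / 1000 N) = 3.391 kN

3.39 kN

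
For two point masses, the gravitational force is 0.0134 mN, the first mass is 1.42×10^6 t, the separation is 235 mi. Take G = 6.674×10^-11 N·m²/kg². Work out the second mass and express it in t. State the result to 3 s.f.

20200 t

Solving F = G·m₁·m₂/r² for m₂: m₂ = F·r²/(G·m₁).
F = 0.0134 mN = 1.340×10^-5 N; m₁ = 1.42×10^6 t = 1.420×10^9 kg; r = 235 mi = 3.782×10^5 m; G = 6.674×10^-11 N·m²/kg².
m₂ = 2.022×10^7 kg
2.022×10^7 kg × (1 t / 1000 kg) = 20224 t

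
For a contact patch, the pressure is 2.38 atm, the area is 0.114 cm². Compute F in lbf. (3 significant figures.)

Rearranging P = F/A for F: F = P·A.
P = 2.38 atm = 2.412×10^5 Pa; A = 0.114 cm² = 1.140×10^-5 m².
F = 2.749 N
2.749 N × (1 lbf / 4.448 N) = 0.6180 lbf

0.618 lbf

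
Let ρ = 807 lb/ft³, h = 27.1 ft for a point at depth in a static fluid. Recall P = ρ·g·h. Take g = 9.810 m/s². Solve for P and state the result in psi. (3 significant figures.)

152 psi

Directly: P = ρgh.
ρ = 807 lb/ft³ = 12927 kg/m³; h = 27.1 ft = 8.260 m; g = 9.810 m/s².
P = 1.047×10^6 Pa
1.047×10^6 Pa × (1 psi / 6895 Pa) = 151.9 psi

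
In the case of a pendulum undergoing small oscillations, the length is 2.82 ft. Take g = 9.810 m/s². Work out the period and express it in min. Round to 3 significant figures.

Directly: T = 2π√(L/g).
L = 2.82 ft = 0.8595 m; g = 9.810 m/s².
T = 1.860 s
1.860 s × (1 min / 60.00 s) = 0.03100 min

0.0310 min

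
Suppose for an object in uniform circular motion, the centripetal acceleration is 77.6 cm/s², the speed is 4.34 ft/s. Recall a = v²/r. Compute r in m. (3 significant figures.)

2.26 m

Solving a = v²/r for r: r = v²/a.
a = 77.6 cm/s² = 0.7760 m/s²; v = 4.34 ft/s = 1.323 m/s.
r = 2.255 m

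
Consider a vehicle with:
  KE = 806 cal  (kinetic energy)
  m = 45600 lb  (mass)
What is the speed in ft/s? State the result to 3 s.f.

Solving KE = ½mv² for v: v = √(2·KE/m).
KE = 806 cal = 3372 J; m = 45600 lb = 20684 kg.
v = 0.5710 m/s
0.5710 m/s × (1 ft/s / 0.3048 m/s) = 1.873 ft/s

1.87 ft/s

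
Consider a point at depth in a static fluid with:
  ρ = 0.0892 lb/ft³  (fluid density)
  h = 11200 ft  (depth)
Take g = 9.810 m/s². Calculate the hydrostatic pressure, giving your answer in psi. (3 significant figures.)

6.94 psi

Directly: P = ρgh.
ρ = 0.0892 lb/ft³ = 1.429 kg/m³; h = 11200 ft = 3414 m; g = 9.810 m/s².
P = 47851 Pa  (the unit combination reduces to kg/(m·s²) = Pa)
47851 Pa × (1 psi / 6895 Pa) = 6.940 psi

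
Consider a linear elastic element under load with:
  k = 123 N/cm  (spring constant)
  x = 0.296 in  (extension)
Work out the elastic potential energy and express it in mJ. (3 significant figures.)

348 mJ

U is given directly by: U = ½kx².
k = 123 N/cm = 12300 N/m; x = 0.296 in = 0.007518 m.
U = 0.3476 J
0.3476 J × (1 mJ / 0.001000 J) = 347.6 mJ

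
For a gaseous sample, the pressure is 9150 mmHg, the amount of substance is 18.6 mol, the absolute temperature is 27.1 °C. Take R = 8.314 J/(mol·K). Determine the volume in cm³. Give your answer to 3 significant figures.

38100 cm³

From the ideal-gas law: V = nRT/P.
P = 9150 mmHg = 1.220×10^6 Pa; n = 18.6 mol; T = 27.1 °C = 300.2 K; R = 8.314 J/(mol·K).
V = 0.03806 m³
0.03806 m³ × (1 cm³ / 1.000×10^-6 m³) = 38061 cm³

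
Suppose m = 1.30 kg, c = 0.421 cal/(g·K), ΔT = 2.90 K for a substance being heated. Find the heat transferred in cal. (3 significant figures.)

1590 cal

Directly: Q = mcΔT.
m = 1.30 kg; c = 0.421 cal/(g·K) = 1761 J/(kg·K); ΔT = 2.90 K.
Q = 6641 J
6641 J × (1 cal / 4.184 J) = 1587 cal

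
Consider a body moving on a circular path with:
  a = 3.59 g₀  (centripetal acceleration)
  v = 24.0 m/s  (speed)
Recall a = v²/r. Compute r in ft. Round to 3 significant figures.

53.7 ft

Rearranging a = v²/r for r: r = v²/a.
a = 3.59 g₀ = 35.21 m/s²; v = 24.0 m/s.
r = 16.36 m
16.36 m × (1 ft / 0.3048 m) = 53.68 ft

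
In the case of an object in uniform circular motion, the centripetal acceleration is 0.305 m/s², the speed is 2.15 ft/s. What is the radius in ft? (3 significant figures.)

Rearranging: r = v²/a.
a = 0.305 m/s²; v = 2.15 ft/s = 0.6553 m/s.
r = 1.408 m
1.408 m × (1 ft / 0.3048 m) = 4.619 ft

4.62 ft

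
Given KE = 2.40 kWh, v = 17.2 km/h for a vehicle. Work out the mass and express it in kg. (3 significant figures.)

7.57×10^5 kg

Rearranging KE = ½mv² for m: m = 2·KE/v².
KE = 2.40 kWh = 8.640×10^6 J; v = 17.2 km/h = 4.778 m/s.
m = 7.570×10^5 kg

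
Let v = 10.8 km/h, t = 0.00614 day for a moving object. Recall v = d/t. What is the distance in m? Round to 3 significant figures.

1590 m

Rearranging v = d/t for d: d = v·t.
v = 10.8 km/h = 3.000 m/s; t = 0.00614 day = 530.5 s.
d = 1591 m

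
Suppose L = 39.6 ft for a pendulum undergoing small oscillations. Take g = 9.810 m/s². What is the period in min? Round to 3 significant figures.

Directly: T = 2π√(L/g).
L = 39.6 ft = 12.07 m; g = 9.810 m/s².
T = 6.969 s
6.969 s × (1 min / 60.00 s) = 0.1162 min

0.116 min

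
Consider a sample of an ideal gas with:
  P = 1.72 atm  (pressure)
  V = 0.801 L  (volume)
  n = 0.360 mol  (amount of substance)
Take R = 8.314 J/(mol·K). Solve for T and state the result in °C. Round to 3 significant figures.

-227 °C

From the ideal-gas law: T = PV/(nR).
P = 1.72 atm = 1.743×10^5 Pa; V = 0.801 L = 8.010×10^-4 m³; n = 0.360 mol; R = 8.314 J/(mol·K).
T = 46.64 K
46.64 K − 273.15 = -226.5 °C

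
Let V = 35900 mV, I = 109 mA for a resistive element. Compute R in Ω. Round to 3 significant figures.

329 Ω

From Ohm's law: R = V/I.
V = 35900 mV = 35.90 V; I = 109 mA = 0.1090 A.
R = 329.4 Ω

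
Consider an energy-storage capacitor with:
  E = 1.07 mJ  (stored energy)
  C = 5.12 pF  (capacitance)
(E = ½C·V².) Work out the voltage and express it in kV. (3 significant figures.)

Rearranging E = ½C·V² for V: V = √(2E/C).
E = 1.07 mJ = 0.001070 J; C = 5.12 pF = 5.120×10^-12 F.
V = 20444 V
20444 V × (1 kV / 1000 V) = 20.44 kV

20.4 kV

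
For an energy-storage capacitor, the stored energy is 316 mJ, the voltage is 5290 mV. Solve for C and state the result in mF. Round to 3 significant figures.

22.6 mF

Rearranging E = ½C·V² for C: C = 2E/V².
E = 316 mJ = 0.3160 J; V = 5290 mV = 5.290 V.
C = 0.02258 F
0.02258 F × (1 mF / 0.001000 F) = 22.58 mF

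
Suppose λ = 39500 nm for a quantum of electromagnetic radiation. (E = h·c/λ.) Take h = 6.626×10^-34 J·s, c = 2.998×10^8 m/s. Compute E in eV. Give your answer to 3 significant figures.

0.0314 eV

E is given directly by: E = hc/λ.
λ = 39500 nm = 3.950×10^-5 m; h = 6.626×10^-34 J·s; c = 2.998×10^8 m/s.
E = 5.029×10^-21 J
5.029×10^-21 J × (1 eV / 1.602×10^-19 J) = 0.03139 eV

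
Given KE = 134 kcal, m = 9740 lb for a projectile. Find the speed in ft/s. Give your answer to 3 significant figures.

Rearranging: v = √(2·KE/m).
KE = 134 kcal = 5.607×10^5 J; m = 9740 lb = 4418 kg.
v = 15.93 m/s
15.93 m/s × (1 ft/s / 0.3048 m/s) = 52.27 ft/s

52.3 ft/s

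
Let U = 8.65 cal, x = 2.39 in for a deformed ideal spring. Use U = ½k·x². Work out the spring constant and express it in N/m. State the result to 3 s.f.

Solving U = ½k·x² for k: k = 2U/x².
U = 8.65 cal = 36.19 J; x = 2.39 in = 0.06071 m.
k = 19641 N/m

19600 N/m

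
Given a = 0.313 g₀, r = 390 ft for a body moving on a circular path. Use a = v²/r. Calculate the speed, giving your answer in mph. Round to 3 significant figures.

42.7 mph

Rearranging a = v²/r for v: v = √(a·r).
a = 0.313 g₀ = 3.069 m/s²; r = 390 ft = 118.9 m.
v = 19.10 m/s
19.10 m/s × (1 mph / 0.4470 m/s) = 42.73 mph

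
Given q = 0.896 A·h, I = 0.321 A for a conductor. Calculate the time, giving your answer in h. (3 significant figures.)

2.79 h

Rearranging: t = q/I.
q = 0.896 A·h = 3226 C; I = 0.321 A.
t = 10049 s
10049 s × (1 h / 3600 s) = 2.791 h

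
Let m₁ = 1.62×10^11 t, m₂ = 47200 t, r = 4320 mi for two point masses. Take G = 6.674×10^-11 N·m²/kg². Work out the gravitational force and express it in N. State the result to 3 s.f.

0.0106 N

F is given directly by: F = Gm₁m₂/r².
m₁ = 1.62×10^11 t = 1.620×10^14 kg; m₂ = 47200 t = 4.720×10^7 kg; r = 4320 mi = 6.952×10^6 m; G = 6.674×10^-11 N·m²/kg².
F = 0.01056 N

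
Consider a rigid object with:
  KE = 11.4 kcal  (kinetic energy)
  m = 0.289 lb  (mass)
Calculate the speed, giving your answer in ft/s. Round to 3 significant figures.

Rearranging KE = ½mv² for v: v = √(2·KE/m).
KE = 11.4 kcal = 47698 J; m = 0.289 lb = 0.1311 kg.
v = 853.1 m/s
853.1 m/s × (1 ft/s / 0.3048 m/s) = 2799 ft/s

2800 ft/s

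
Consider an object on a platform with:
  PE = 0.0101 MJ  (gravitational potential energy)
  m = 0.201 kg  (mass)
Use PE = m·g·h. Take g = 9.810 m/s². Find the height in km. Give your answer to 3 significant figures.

Rearranging: h = PE/(m·g).
PE = 0.0101 MJ = 10100 J; m = 0.201 kg; g = 9.810 m/s².
h = 5122 m
5122 m × (1 km / 1000 m) = 5.122 km

5.12 km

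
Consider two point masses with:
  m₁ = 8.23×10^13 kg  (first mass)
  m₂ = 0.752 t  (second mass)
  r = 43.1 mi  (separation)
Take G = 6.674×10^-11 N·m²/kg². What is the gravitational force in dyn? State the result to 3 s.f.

Directly: F = Gm₁m₂/r².
m₁ = 8.23×10^13 kg; m₂ = 0.752 t = 752.0 kg; r = 43.1 mi = 69363 m; G = 6.674×10^-11 N·m²/kg².
F = 8.585×10^-4 N
8.585×10^-4 N × (1 dyn / 1.000×10^-5 N) = 85.85 dyn

85.9 dyn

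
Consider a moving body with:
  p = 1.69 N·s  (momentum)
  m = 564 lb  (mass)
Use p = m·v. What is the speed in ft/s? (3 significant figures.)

0.0217 ft/s

Solving p = m·v for v: v = p/m.
p = 1.69 N·s = 1.690 kg·m/s; m = 564 lb = 255.8 kg.
v = 0.006606 m/s
0.006606 m/s × (1 ft/s / 0.3048 m/s) = 0.02167 ft/s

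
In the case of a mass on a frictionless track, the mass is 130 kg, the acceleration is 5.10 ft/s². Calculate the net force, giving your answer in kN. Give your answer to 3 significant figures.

Directly: F = m·a.
m = 130 kg; a = 5.10 ft/s² = 1.554 m/s².
F = 202.1 N
202.1 N × (1 kN / 1000 N) = 0.2021 kN

0.202 kN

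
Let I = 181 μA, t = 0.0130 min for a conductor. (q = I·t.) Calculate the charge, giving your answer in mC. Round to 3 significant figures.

q is given directly by: q = It.
I = 181 μA = 1.810×10^-4 A; t = 0.0130 min = 0.7800 s.
q = 1.412×10^-4 C  (the unit combination reduces to A·s = C)
1.412×10^-4 C × (1 mC / 0.001000 C) = 0.1412 mC

0.141 mC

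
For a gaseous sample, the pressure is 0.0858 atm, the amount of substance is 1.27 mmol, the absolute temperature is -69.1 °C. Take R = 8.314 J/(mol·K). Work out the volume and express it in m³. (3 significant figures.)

2.48×10^-4 m³

Rearranging PV = nRT for V: V = nRT/P.
P = 0.0858 atm = 8694 Pa; n = 1.27 mmol = 0.001270 mol; T = -69.1 °C = 204.0 K; R = 8.314 J/(mol·K).
V = 2.478×10^-4 m³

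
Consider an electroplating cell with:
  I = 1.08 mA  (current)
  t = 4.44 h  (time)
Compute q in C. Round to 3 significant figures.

17.3 C

q is given directly by: q = It.
I = 1.08 mA = 0.001080 A; t = 4.44 h = 15984 s.
q = 17.26 C  (the unit combination reduces to A·s = C)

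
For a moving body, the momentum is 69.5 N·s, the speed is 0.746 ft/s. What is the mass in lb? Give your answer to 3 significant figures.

Solving p = m·v for m: m = p/v.
p = 69.5 N·s = 69.50 kg·m/s; v = 0.746 ft/s = 0.2274 m/s.
m = 305.7 kg
305.7 kg × (1 lb / 0.4536 kg) = 673.9 lb

674 lb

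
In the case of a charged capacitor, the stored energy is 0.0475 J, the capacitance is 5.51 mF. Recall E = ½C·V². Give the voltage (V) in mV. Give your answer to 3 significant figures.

Rearranging E = ½C·V² for V: V = √(2E/C).
E = 0.0475 J; C = 5.51 mF = 0.005510 F.
V = 4.152 V  (the unit combination reduces to kg·m²/(A·s³) = V)
4.152 V × (1 mV / 0.001000 V) = 4152 mV

4150 mV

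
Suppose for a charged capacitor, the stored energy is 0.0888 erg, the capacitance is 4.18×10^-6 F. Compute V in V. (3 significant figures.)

Rearranging: V = √(2E/C).
E = 0.0888 erg = 8.880×10^-9 J; C = 4.18×10^-6 F.
V = 0.06518 V

0.0652 V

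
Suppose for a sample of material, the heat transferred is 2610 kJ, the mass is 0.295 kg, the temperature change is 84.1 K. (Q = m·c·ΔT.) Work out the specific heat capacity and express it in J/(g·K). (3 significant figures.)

Solving Q = m·c·ΔT for c: c = Q/(m·ΔT).
Q = 2610 kJ = 2.610×10^6 J; m = 0.295 kg; ΔT = 84.1 K.
c = 1.052×10^5 J/(kg·K)
1.052×10^5 J/(kg·K) × (1 J/(g·K) / 1000 J/(kg·K)) = 105.2 J/(g·K)

105 J/(g·K)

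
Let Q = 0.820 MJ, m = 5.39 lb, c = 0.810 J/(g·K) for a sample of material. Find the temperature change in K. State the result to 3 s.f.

414 K

Solving Q = m·c·ΔT for ΔT: ΔT = Q/(m·c).
Q = 0.820 MJ = 8.200×10^5 J; m = 5.39 lb = 2.445 kg; c = 0.810 J/(g·K) = 810.0 J/(kg·K).
ΔT = 414.1 K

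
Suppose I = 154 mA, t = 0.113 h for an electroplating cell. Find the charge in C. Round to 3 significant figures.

62.6 C

q is given directly by: q = It.
I = 154 mA = 0.1540 A; t = 0.113 h = 406.8 s.
q = 62.65 C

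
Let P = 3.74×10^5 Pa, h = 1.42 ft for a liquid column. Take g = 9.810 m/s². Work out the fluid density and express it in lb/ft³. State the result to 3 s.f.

Solving P = ρ·g·h for ρ: ρ = P/(g·h).
P = 3.74×10^5 Pa; h = 1.42 ft = 0.4328 m; g = 9.810 m/s².
ρ = 88084 kg/m³
88084 kg/m³ × (1 lb/ft³ / 16.02 kg/m³) = 5499 lb/ft³

5500 lb/ft³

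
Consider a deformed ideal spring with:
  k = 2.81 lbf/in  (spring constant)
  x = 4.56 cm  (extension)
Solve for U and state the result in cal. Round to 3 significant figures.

Directly: U = ½kx².
k = 2.81 lbf/in = 492.1 N/m; x = 4.56 cm = 0.04560 m.
U = 0.5116 J  (the unit combination reduces to kg·m²/s² = J)
0.5116 J × (1 cal / 4.184 J) = 0.1223 cal

0.122 cal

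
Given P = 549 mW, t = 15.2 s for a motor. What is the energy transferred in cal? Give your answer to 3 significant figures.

Solving P = W/t for W: W = P·t.
P = 549 mW = 0.5490 W; t = 15.2 s.
W = 8.345 J
8.345 J × (1 cal / 4.184 J) = 1.994 cal

1.99 cal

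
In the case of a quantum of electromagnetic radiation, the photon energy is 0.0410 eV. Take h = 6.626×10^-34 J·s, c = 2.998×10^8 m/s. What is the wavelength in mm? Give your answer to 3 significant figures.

Rearranging: λ = hc/E.
E = 0.0410 eV = 6.569×10^-21 J; h = 6.626×10^-34 J·s; c = 2.998×10^8 m/s.
λ = 3.024×10^-5 m
3.024×10^-5 m × (1 mm / 0.001000 m) = 0.03024 mm

0.0302 mm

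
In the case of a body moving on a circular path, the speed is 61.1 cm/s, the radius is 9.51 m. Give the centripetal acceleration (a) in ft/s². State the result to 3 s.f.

Directly: a = v²/r.
v = 61.1 cm/s = 0.6110 m/s; r = 9.51 m.
a = 0.03926 m/s²
0.03926 m/s² × (1 ft/s² / 0.3048 m/s²) = 0.1288 ft/s²

0.129 ft/s²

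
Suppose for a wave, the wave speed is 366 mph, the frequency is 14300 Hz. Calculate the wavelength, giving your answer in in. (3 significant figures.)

Rearranging v = f·λ for λ: λ = v/f.
v = 366 mph = 163.6 m/s; f = 14300 Hz.
λ = 0.01144 m
0.01144 m × (1 in / 0.02540 m) = 0.4505 in

0.450 in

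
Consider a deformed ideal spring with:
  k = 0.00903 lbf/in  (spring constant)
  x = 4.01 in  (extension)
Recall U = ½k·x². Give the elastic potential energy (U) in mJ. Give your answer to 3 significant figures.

Directly: U = ½kx².
k = 0.00903 lbf/in = 1.581 N/m; x = 4.01 in = 0.1019 m.
U = 0.008203 J  (the unit combination reduces to kg·m²/s² = J)
0.008203 J × (1 mJ / 0.001000 J) = 8.203 mJ

8.20 mJ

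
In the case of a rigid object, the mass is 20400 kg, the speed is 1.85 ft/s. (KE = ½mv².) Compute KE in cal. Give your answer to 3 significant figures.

KE is given directly by: KE = ½mv².
m = 20400 kg; v = 1.85 ft/s = 0.5639 m/s.
KE = 3243 J
3243 J × (1 cal / 4.184 J) = 775.1 cal

775 cal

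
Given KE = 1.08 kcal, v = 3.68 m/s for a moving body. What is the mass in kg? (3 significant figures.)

Solving KE = ½mv² for m: m = 2·KE/v².
KE = 1.08 kcal = 4519 J; v = 3.68 m/s.
m = 667.3 kg

667 kg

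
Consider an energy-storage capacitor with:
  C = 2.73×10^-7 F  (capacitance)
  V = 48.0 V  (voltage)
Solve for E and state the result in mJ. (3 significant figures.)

0.314 mJ

E is given directly by: E = ½CV².
C = 2.73×10^-7 F; V = 48.0 V.
E = 3.145×10^-4 J
3.145×10^-4 J × (1 mJ / 0.001000 J) = 0.3145 mJ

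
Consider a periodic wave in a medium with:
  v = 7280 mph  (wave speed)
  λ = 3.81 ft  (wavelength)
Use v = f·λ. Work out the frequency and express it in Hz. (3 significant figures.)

2800 Hz

Rearranging v = f·λ for f: f = v/λ.
v = 7280 mph = 3254 m/s; λ = 3.81 ft = 1.161 m.
f = 2802 Hz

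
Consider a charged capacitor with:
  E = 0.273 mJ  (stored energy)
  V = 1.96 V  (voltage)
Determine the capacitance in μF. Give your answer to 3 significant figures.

142 μF

Rearranging: C = 2E/V².
E = 0.273 mJ = 2.730×10^-4 J; V = 1.96 V.
C = 1.421×10^-4 F
1.421×10^-4 F × (1 μF / 1.000×10^-6 F) = 142.1 μF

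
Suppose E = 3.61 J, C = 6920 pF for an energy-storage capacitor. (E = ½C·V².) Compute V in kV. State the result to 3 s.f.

Solving E = ½C·V² for V: V = √(2E/C).
E = 3.61 J; C = 6920 pF = 6.920×10^-9 F.
V = 32301 V  (the unit combination reduces to kg·m²/(A·s³) = V)
32301 V × (1 kV / 1000 V) = 32.30 kV

32.3 kV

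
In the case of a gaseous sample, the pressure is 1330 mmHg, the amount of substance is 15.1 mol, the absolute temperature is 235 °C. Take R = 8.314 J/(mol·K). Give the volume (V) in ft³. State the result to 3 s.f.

Solving PV = nRT for V: V = nRT/P.
P = 1330 mmHg = 1.773×10^5 Pa; n = 15.1 mol; T = 235 °C = 508.1 K; R = 8.314 J/(mol·K).
V = 0.3598 m³
0.3598 m³ × (1 ft³ / 0.02832 m³) = 12.71 ft³

12.7 ft³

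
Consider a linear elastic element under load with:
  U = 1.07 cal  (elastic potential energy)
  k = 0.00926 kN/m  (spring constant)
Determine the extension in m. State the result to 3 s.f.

Rearranging: x = √(2U/k).
U = 1.07 cal = 4.477 J; k = 0.00926 kN/m = 9.260 N/m.
x = 0.9833 m

0.983 m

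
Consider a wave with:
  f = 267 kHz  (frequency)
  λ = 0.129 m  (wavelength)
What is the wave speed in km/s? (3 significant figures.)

34.4 km/s

v is given directly by: v = fλ.
f = 267 kHz = 2.670×10^5 Hz; λ = 0.129 m.
v = 34443 m/s
34443 m/s × (1 km/s / 1000 m/s) = 34.44 km/s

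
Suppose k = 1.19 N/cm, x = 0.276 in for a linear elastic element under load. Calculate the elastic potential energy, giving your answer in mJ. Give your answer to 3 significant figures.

Directly: U = ½kx².
k = 1.19 N/cm = 119.0 N/m; x = 0.276 in = 0.007010 m.
U = 0.002924 J
0.002924 J × (1 mJ / 0.001000 J) = 2.924 mJ

2.92 mJ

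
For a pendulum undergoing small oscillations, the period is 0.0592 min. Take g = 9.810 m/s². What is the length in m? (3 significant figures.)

3.14 m

Rearranging T = 2π√(L/g) for L: L = g·(T/2π)².
T = 0.0592 min = 3.552 s; g = 9.810 m/s².
L = 3.135 m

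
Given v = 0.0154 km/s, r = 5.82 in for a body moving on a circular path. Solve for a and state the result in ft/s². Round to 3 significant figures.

5260 ft/s²

Directly: a = v²/r.
v = 0.0154 km/s = 15.40 m/s; r = 5.82 in = 0.1478 m.
a = 1604 m/s²
1604 m/s² × (1 ft/s² / 0.3048 m/s²) = 5263 ft/s²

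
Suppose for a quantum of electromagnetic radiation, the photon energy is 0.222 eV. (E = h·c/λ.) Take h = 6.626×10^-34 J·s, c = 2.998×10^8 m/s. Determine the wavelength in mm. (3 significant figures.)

Rearranging E = h·c/λ for λ: λ = hc/E.
E = 0.222 eV = 3.557×10^-20 J; h = 6.626×10^-34 J·s; c = 2.998×10^8 m/s.
λ = 5.585×10^-6 m
5.585×10^-6 m × (1 mm / 0.001000 m) = 0.005585 mm

0.00558 mm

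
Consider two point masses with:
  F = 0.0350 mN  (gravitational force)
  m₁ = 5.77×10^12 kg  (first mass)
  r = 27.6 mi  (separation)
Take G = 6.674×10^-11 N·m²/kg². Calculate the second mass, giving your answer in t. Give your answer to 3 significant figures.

From Newton's law of gravitation: m₂ = F·r²/(G·m₁).
F = 0.0350 mN = 3.500×10^-5 N; m₁ = 5.77×10^12 kg; r = 27.6 mi = 44418 m; G = 6.674×10^-11 N·m²/kg².
m₂ = 179.3 kg
179.3 kg × (1 t / 1000 kg) = 0.1793 t

0.179 t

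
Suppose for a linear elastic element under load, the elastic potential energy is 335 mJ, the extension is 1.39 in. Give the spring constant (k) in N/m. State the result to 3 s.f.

Solving U = ½k·x² for k: k = 2U/x².
U = 335 mJ = 0.3350 J; x = 1.39 in = 0.03531 m.
k = 537.5 N/m

537 N/m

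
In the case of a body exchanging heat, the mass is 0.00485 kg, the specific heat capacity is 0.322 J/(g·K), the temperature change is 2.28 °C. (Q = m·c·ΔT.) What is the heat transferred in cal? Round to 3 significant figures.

Directly: Q = mcΔT.
m = 0.00485 kg; c = 0.322 J/(g·K) = 322.0 J/(kg·K); ΔT = 2.28 °C = 2.280 K.
Q = 3.561 J  (the unit combination reduces to kg·m²/s² = J)
3.561 J × (1 cal / 4.184 J) = 0.8510 cal

0.851 cal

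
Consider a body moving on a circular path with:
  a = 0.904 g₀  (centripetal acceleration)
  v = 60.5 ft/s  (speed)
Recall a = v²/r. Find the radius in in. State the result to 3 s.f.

1510 in

Solving a = v²/r for r: r = v²/a.
a = 0.904 g₀ = 8.865 m/s²; v = 60.5 ft/s = 18.44 m/s.
r = 38.36 m
38.36 m × (1 in / 0.02540 m) = 1510 in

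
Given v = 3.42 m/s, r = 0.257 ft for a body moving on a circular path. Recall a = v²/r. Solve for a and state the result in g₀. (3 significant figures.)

15.2 g₀

a is given directly by: a = v²/r.
v = 3.42 m/s; r = 0.257 ft = 0.07833 m.
a = 149.3 m/s²
149.3 m/s² × (1 g₀ / 9.807 m/s²) = 15.23 g₀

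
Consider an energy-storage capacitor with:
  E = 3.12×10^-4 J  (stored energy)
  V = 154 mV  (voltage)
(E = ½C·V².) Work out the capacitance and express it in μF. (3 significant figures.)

26300 μF

Rearranging: C = 2E/V².
E = 3.12×10^-4 J; V = 154 mV = 0.1540 V.
C = 0.02631 F
0.02631 F × (1 μF / 1.000×10^-6 F) = 26311 μF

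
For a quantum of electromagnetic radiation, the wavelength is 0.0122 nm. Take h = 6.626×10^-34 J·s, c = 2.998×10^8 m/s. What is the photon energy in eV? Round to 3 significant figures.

1.02×10^5 eV

Directly: E = hc/λ.
λ = 0.0122 nm = 1.220×10^-11 m; h = 6.626×10^-34 J·s; c = 2.998×10^8 m/s.
E = 1.628×10^-14 J
1.628×10^-14 J × (1 eV / 1.602×10^-19 J) = 1.016×10^5 eV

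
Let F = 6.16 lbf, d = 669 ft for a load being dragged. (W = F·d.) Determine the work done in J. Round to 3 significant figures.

Directly: W = F·d.
F = 6.16 lbf = 27.40 N; d = 669 ft = 203.9 m.
W = 5587 J

5590 J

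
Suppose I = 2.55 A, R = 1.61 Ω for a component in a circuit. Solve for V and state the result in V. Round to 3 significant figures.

From Ohm's law: V = IR.
I = 2.55 A; R = 1.61 Ω.
V = 4.106 V  (the unit combination reduces to kg·m²/(A·s³) = V)

4.11 V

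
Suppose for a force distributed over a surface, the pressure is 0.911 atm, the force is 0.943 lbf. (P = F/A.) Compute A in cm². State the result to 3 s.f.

Rearranging P = F/A for A: A = F/P.
P = 0.911 atm = 92307 Pa; F = 0.943 lbf = 4.195 N.
A = 4.544×10^-5 m²
4.544×10^-5 m² × (1 cm² / 1.000×10^-4 m²) = 0.4544 cm²

0.454 cm²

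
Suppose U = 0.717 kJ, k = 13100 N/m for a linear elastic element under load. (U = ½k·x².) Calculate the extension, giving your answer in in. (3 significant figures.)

13.0 in

Solving U = ½k·x² for x: x = √(2U/k).
U = 0.717 kJ = 717.0 J; k = 13100 N/m.
x = 0.3309 m
0.3309 m × (1 in / 0.02540 m) = 13.03 in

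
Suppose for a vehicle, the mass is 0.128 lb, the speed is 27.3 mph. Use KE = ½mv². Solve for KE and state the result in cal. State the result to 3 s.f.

1.03 cal

Directly: KE = ½mv².
m = 0.128 lb = 0.05806 kg; v = 27.3 mph = 12.20 m/s.
KE = 4.324 J
4.324 J × (1 cal / 4.184 J) = 1.033 cal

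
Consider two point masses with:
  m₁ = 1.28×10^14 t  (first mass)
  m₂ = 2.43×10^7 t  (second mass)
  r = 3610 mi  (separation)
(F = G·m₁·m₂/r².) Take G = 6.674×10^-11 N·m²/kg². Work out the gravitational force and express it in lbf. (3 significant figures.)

F is given directly by: F = Gm₁m₂/r².
m₁ = 1.28×10^14 t = 1.280×10^17 kg; m₂ = 2.43×10^7 t = 2.430×10^10 kg; r = 3610 mi = 5.810×10^6 m; G = 6.674×10^-11 N·m²/kg².
F = 6150 N  (the unit combination reduces to kg·m/s² = N)
6150 N × (1 lbf / 4.448 N) = 1383 lbf

1380 lbf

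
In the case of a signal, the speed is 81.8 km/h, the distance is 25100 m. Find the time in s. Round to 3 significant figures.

1100 s

Rearranging: t = d/v.
v = 81.8 km/h = 22.72 m/s; d = 25100 m.
t = 1105 s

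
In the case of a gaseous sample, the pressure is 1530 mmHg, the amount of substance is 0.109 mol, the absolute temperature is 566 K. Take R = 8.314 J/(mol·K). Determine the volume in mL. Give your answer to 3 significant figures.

2510 mL

Rearranging: V = nRT/P.
P = 1530 mmHg = 2.040×10^5 Pa; n = 0.109 mol; T = 566 K; R = 8.314 J/(mol·K).
V = 0.002515 m³
0.002515 m³ × (1 mL / 1.000×10^-6 m³) = 2515 mL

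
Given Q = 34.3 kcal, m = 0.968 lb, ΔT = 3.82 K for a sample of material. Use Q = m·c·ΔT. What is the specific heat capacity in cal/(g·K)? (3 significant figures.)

Solving Q = m·c·ΔT for c: c = Q/(m·ΔT).
Q = 34.3 kcal = 1.435×10^5 J; m = 0.968 lb = 0.4391 kg; ΔT = 3.82 K.
c = 85562 J/(kg·K)
85562 J/(kg·K) × (1 cal/(g·K) / 4184 J/(kg·K)) = 20.45 cal/(g·K)

20.4 cal/(g·K)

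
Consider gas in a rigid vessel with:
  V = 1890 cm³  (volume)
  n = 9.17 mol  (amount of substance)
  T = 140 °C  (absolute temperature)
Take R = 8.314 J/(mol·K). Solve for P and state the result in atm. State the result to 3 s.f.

164 atm

Directly: P = nRT/V.
V = 1890 cm³ = 0.001890 m³; n = 9.17 mol; T = 140 °C = 413.1 K; R = 8.314 J/(mol·K).
P = 1.667×10^7 Pa
1.667×10^7 Pa × (1 atm / 1.013×10^5 Pa) = 164.5 atm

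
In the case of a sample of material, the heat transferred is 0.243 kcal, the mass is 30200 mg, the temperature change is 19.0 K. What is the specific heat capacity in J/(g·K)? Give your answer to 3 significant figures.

Rearranging: c = Q/(m·ΔT).
Q = 0.243 kcal = 1017 J; m = 30200 mg = 0.03020 kg; ΔT = 19.0 K.
c = 1772 J/(kg·K)
1772 J/(kg·K) × (1 J/(g·K) / 1000 J/(kg·K)) = 1.772 J/(g·K)

1.77 J/(g·K)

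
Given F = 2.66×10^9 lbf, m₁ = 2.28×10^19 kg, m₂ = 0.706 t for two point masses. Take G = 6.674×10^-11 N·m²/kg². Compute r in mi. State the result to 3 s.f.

Rearranging F = G·m₁·m₂/r² for r: r = √(G·m₁m₂/F).
F = 2.66×10^9 lbf = 1.183×10^10 N; m₁ = 2.28×10^19 kg; m₂ = 0.706 t = 706.0 kg; G = 6.674×10^-11 N·m²/kg².
r = 9.529 m
9.529 m × (1 mi / 1609 m) = 0.005921 mi

0.00592 mi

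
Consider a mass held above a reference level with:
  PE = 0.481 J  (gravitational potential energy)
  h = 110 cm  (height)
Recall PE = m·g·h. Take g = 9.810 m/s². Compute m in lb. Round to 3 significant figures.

0.0983 lb

Rearranging PE = m·g·h for m: m = PE/(g·h).
PE = 0.481 J; h = 110 cm = 1.100 m; g = 9.810 m/s².
m = 0.04457 kg
0.04457 kg × (1 lb / 0.4536 kg) = 0.09827 lb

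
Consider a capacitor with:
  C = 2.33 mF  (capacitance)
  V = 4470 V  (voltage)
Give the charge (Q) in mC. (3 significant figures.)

Rearranging: Q = CV.
C = 2.33 mF = 0.002330 F; V = 4470 V.
Q = 10.42 C
10.42 C × (1 mC / 0.001000 C) = 10415 mC

10400 mC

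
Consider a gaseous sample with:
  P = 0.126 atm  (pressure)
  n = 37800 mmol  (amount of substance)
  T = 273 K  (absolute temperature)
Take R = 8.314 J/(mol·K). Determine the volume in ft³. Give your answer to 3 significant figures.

From the ideal-gas law: V = nRT/P.
P = 0.126 atm = 12767 Pa; n = 37800 mmol = 37.80 mol; T = 273 K; R = 8.314 J/(mol·K).
V = 6.720 m³
6.720 m³ × (1 ft³ / 0.02832 m³) = 237.3 ft³

237 ft³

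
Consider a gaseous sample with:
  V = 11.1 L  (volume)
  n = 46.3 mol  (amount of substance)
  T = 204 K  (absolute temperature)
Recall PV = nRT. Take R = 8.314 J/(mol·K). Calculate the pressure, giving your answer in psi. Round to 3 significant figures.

From the ideal-gas law: P = nRT/V.
V = 11.1 L = 0.01110 m³; n = 46.3 mol; T = 204 K; R = 8.314 J/(mol·K).
P = 7.075×10^6 Pa
7.075×10^6 Pa × (1 psi / 6895 Pa) = 1026 psi

1030 psi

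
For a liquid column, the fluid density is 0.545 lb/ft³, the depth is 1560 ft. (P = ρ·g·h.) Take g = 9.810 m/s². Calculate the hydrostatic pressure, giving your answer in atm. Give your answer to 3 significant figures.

P is given directly by: P = ρgh.
ρ = 0.545 lb/ft³ = 8.730 kg/m³; h = 1560 ft = 475.5 m; g = 9.810 m/s².
P = 40722 Pa  (the unit combination reduces to kg/(m·s²) = Pa)
40722 Pa × (1 atm / 1.013×10^5 Pa) = 0.4019 atm

0.402 atm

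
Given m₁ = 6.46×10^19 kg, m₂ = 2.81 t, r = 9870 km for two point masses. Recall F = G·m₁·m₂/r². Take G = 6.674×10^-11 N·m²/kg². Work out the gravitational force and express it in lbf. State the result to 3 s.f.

0.0280 lbf

Directly: F = Gm₁m₂/r².
m₁ = 6.46×10^19 kg; m₂ = 2.81 t = 2810 kg; r = 9870 km = 9.870×10^6 m; G = 6.674×10^-11 N·m²/kg².
F = 0.1244 N
0.1244 N × (1 lbf / 4.448 N) = 0.02796 lbf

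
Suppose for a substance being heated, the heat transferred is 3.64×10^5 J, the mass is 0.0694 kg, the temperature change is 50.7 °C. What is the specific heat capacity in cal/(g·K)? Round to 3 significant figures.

24.7 cal/(g·K)

Solving Q = m·c·ΔT for c: c = Q/(m·ΔT).
Q = 3.64×10^5 J; m = 0.0694 kg; ΔT = 50.7 °C = 50.70 K.
c = 1.035×10^5 J/(kg·K)
1.035×10^5 J/(kg·K) × (1 cal/(g·K) / 4184 J/(kg·K)) = 24.73 cal/(g·K)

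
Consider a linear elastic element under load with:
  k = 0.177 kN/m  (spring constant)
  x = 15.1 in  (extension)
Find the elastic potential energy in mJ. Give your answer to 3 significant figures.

Directly: U = ½kx².
k = 0.177 kN/m = 177.0 N/m; x = 15.1 in = 0.3835 m.
U = 13.02 J
13.02 J × (1 mJ / 0.001000 J) = 13019 mJ

13000 mJ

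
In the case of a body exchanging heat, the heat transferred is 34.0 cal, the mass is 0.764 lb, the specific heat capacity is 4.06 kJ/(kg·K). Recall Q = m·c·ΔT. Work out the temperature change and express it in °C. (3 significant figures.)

0.101 °C

Solving Q = m·c·ΔT for ΔT: ΔT = Q/(m·c).
Q = 34.0 cal = 142.3 J; m = 0.764 lb = 0.3465 kg; c = 4.06 kJ/(kg·K) = 4060 J/(kg·K).
ΔT = 0.1011 K
Since 1 °C = 1 K, 0.1011 °C.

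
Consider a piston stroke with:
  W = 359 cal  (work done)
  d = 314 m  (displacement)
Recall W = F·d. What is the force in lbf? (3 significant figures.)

Solving W = F·d for F: F = W/d.
W = 359 cal = 1502 J; d = 314 m.
F = 4.784 N  (the unit combination reduces to kg·m/s² = N)
4.784 N × (1 lbf / 4.448 N) = 1.075 lbf

1.08 lbf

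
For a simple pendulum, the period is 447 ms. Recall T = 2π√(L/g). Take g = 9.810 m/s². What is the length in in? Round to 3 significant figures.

1.95 in

Rearranging T = 2π√(L/g) for L: L = g·(T/2π)².
T = 447 ms = 0.4470 s; g = 9.810 m/s².
L = 0.04965 m
0.04965 m × (1 in / 0.02540 m) = 1.955 in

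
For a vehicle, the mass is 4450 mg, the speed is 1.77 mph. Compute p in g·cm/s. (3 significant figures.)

352 g·cm/s

p is given directly by: p = mv.
m = 4450 mg = 0.004450 kg; v = 1.77 mph = 0.7913 m/s.
p = 0.003521 kg·m/s
0.003521 kg·m/s × (1 g·cm/s / 1.000×10^-5 kg·m/s) = 352.1 g·cm/s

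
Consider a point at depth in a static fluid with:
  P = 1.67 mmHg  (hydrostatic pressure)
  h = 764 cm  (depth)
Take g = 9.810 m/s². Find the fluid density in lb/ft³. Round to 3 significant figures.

Rearranging: ρ = P/(g·h).
P = 1.67 mmHg = 222.6 Pa; h = 764 cm = 7.640 m; g = 9.810 m/s².
ρ = 2.971 kg/m³
2.971 kg/m³ × (1 lb/ft³ / 16.02 kg/m³) = 0.1855 lb/ft³

0.185 lb/ft³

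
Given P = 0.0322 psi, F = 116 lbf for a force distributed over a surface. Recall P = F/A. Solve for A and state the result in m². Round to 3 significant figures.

Solving P = F/A for A: A = F/P.
P = 0.0322 psi = 222.0 Pa; F = 116 lbf = 516.0 N.
A = 2.324 m²

2.32 m²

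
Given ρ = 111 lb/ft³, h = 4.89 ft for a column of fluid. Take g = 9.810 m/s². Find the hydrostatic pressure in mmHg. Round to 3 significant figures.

Directly: P = ρgh.
ρ = 111 lb/ft³ = 1778 kg/m³; h = 4.89 ft = 1.490 m; g = 9.810 m/s².
P = 25998 Pa
25998 Pa × (1 mmHg / 133.3 Pa) = 195.0 mmHg

195 mmHg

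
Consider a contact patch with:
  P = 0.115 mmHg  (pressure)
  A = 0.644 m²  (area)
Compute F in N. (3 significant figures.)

Solving P = F/A for F: F = P·A.
P = 0.115 mmHg = 15.33 Pa; A = 0.644 m².
F = 9.874 N

9.87 N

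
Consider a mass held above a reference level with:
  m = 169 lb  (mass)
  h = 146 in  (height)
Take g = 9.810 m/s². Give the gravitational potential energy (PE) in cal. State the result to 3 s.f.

Directly: PE = mgh.
m = 169 lb = 76.66 kg; h = 146 in = 3.708 m; g = 9.810 m/s².
PE = 2789 J  (the unit combination reduces to kg·m²/s² = J)
2789 J × (1 cal / 4.184 J) = 666.5 cal

667 cal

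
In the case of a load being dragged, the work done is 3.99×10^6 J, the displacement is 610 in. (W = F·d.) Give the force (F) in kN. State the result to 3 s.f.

Solving W = F·d for F: F = W/d.
W = 3.99×10^6 J; d = 610 in = 15.49 m.
F = 2.575×10^5 N  (the unit combination reduces to kg·m/s² = N)
2.575×10^5 N × (1 kN / 1000 N) = 257.5 kN

258 kN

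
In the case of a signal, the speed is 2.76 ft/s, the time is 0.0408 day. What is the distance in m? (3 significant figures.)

Rearranging: d = v·t.
v = 2.76 ft/s = 0.8412 m/s; t = 0.0408 day = 3525 s.
d = 2966 m

2970 m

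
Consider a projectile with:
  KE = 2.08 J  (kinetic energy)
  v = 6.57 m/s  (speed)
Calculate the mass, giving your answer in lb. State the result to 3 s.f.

0.212 lb

Solving KE = ½mv² for m: m = 2·KE/v².
KE = 2.08 J; v = 6.57 m/s.
m = 0.09637 kg
0.09637 kg × (1 lb / 0.4536 kg) = 0.2125 lb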